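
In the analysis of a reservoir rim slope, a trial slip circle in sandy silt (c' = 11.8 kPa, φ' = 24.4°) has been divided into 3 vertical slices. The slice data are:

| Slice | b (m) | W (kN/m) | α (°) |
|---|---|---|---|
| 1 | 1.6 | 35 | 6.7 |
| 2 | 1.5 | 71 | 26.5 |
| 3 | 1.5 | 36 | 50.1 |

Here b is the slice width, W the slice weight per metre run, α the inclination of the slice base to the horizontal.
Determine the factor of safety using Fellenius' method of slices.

Ordinary method of slices: FS = Σ[c'·Δl_i + (W_i cosα_i)·tanφ'] / Σ W_i sinα_i, with Δl_i = b_i / cosα_i.
Slice 1: Δl = 1.6/cos6.7° = 1.611 m; N'_1 = 35·cos6.7° = 34.8; c'Δl = 19.01; W sinα = 4.1
Slice 2: Δl = 1.5/cos26.5° = 1.676 m; N'_2 = 71·cos26.5° = 63.5; c'Δl = 19.78; W sinα = 31.7
Slice 3: Δl = 1.5/cos50.1° = 2.338 m; N'_3 = 36·cos50.1° = 23.1; c'Δl = 27.59; W sinα = 27.6
Σc'Δl = 66.4 kN/m; ΣN' = 121.4 kN/m; ΣW sinα = 63.4 kN/m
Resisting = 66.4 + 121.4·tan24.4° = 66.4 + 55.1 = 121.4 kN/m
FS = 121.4 / 63.4 = 1.916

FS = 1.92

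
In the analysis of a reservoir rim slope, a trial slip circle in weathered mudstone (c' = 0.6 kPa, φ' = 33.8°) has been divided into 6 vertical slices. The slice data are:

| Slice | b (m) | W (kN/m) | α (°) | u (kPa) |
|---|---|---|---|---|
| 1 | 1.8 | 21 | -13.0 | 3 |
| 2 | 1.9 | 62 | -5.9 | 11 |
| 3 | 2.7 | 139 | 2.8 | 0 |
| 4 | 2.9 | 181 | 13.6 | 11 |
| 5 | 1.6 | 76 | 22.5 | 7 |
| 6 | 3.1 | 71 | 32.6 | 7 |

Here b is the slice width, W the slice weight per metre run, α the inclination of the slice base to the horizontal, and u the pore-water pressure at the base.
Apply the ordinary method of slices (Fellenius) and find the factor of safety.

FS = 2.81

Ordinary method of slices: FS = Σ[c'·Δl_i + (W_i cosα_i − u_i·Δl_i)·tanφ'] / Σ W_i sinα_i, with Δl_i = b_i / cosα_i.
Slice 1: Δl = 1.8/cos(-13.0°) = 1.847 m; N'_1 = 21·cos(-13.0°) − 3·1.847 = 14.9; c'Δl = 1.11; W sinα = -4.7
Slice 2: Δl = 1.9/cos(-5.9°) = 1.910 m; N'_2 = 62·cos(-5.9°) − 11·1.910 = 40.7; c'Δl = 1.15; W sinα = -6.4
Slice 3: Δl = 2.7/cos2.8° = 2.703 m; N'_3 = 139·cos2.8° − 0·2.703 = 138.8; c'Δl = 1.62; W sinα = 6.8
Slice 4: Δl = 2.9/cos13.6° = 2.984 m; N'_4 = 181·cos13.6° − 11·2.984 = 143.1; c'Δl = 1.79; W sinα = 42.6
Slice 5: Δl = 1.6/cos22.5° = 1.732 m; N'_5 = 76·cos22.5° − 7·1.732 = 58.1; c'Δl = 1.04; W sinα = 29.1
Slice 6: Δl = 3.1/cos32.6° = 3.680 m; N'_6 = 71·cos32.6° − 7·3.680 = 34.1; c'Δl = 2.21; W sinα = 38.3
Σc'Δl = 8.9 kN/m; ΣN' = 429.7 kN/m; ΣW sinα = 105.6 kN/m
Resisting = 8.9 + 429.7·tan33.8° = 8.9 + 287.6 = 296.6 kN/m
FS = 296.6 / 105.6 = 2.808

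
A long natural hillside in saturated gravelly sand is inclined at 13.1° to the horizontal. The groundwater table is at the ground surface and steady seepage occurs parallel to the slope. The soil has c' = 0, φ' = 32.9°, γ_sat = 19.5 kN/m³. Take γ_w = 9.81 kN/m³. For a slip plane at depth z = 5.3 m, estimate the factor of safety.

FS = 1.38

With seepage parallel to the slope and the water table at the surface, the effective normal stress on the slip plane uses the buoyant unit weight γ' = γ_sat − γ_w while the driving shear stress uses γ_sat:
FS = [c' + γ' z cos²β tanφ'] / [γ_sat z sinβ cosβ]
(For c' = 0 this reduces to FS = (γ'/γ_sat)·tanφ'/tanβ.)
γ' = 19.5 − 9.81 = 9.69 kN/m³
Numerator = 0.0 + 9.69·5.3·cos²13.1°·tan32.9° = 0.0 + 9.69·5.3·0.9486·0.6469 = 31.518 kPa
Denominator = 19.5·5.3·sin13.1°·cos13.1° = 19.5·5.3·0.2267·0.9740 = 22.815 kPa
FS = 31.518 / 22.815 = 1.381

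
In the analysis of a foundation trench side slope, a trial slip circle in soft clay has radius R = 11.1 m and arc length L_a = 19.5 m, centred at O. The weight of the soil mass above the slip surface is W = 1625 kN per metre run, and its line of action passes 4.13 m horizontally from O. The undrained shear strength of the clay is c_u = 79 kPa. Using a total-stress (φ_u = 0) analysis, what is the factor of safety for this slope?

FS = 2.55

Taking moments about the centre O, the resisting moment is provided by the undrained shear strength acting along the arc:
M_R = c_u·L_a·R = 79·19.50·11.1 = 17099.5 kN·m/m
M_D = W·d = 1625·4.13 = 6711.2 kN·m/m
FS = M_R / M_D = 17099.5 / 6711.2 = 2.548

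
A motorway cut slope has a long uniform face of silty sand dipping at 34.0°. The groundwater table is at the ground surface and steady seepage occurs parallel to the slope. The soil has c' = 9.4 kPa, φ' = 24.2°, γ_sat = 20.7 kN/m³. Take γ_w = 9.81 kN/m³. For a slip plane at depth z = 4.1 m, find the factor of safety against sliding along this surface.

With seepage parallel to the slope and the water table at the surface, the effective normal stress on the slip plane uses the buoyant unit weight γ' = γ_sat − γ_w while the driving shear stress uses γ_sat:
FS = [c' + γ' z cos²β tanφ'] / [γ_sat z sinβ cosβ]
γ' = 20.7 − 9.81 = 10.89 kN/m³
Numerator = 9.4 + 10.89·4.1·cos²34.0°·tan24.2° = 9.4 + 10.89·4.1·0.6873·0.4494 = 23.191 kPa
Denominator = 20.7·4.1·sin34.0°·cos34.0° = 20.7·4.1·0.5592·0.8290 = 39.345 kPa
FS = 23.191 / 39.345 = 0.589

FS = 0.59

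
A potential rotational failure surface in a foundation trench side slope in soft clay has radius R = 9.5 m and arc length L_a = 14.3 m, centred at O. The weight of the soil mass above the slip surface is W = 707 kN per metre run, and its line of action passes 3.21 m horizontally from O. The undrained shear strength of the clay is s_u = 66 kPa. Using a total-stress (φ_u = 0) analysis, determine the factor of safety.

Taking moments about the centre O, the resisting moment is provided by the undrained shear strength acting along the arc:
M_R = s_u·L_a·R = 66·14.30·9.5 = 8966.1 kN·m/m
M_D = W·d = 707·3.21 = 2269.5 kN·m/m
FS = M_R / M_D = 8966.1 / 2269.5 = 3.951

FS = 3.95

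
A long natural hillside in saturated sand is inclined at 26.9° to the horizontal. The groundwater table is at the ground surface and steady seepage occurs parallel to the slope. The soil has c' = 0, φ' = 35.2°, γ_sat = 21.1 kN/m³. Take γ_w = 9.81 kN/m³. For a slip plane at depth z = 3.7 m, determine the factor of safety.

FS = 0.74

With seepage parallel to the slope and the water table at the surface, the effective normal stress on the slip plane uses the buoyant unit weight γ' = γ_sat − γ_w while the driving shear stress uses γ_sat:
FS = [c' + γ' z cos²β tanφ'] / [γ_sat z sinβ cosβ]
(For c' = 0 this reduces to FS = (γ'/γ_sat)·tanφ'/tanβ.)
γ' = 21.1 − 9.81 = 11.29 kN/m³
Numerator = 0.0 + 11.29·3.7·cos²26.9°·tan35.2° = 0.0 + 11.29·3.7·0.7953·0.7054 = 23.436 kPa
Denominator = 21.1·3.7·sin26.9°·cos26.9° = 21.1·3.7·0.4524·0.8918 = 31.500 kPa
FS = 23.436 / 31.500 = 0.744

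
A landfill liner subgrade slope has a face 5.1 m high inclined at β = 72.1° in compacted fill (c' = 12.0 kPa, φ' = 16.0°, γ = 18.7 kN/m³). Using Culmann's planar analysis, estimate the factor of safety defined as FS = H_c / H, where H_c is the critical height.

H_c = (4c'/γ) · sinβ cosφ' / [1 − cos(β − φ')]
    = (4·12.0/18.7) · sin72.1°·cos16.0° / [1 − cos56.1°]
    = 2.567 · 0.9147 / 0.4423 = 5.31 m
FS = H_c / H = 5.31 / 5.1 = 1.041

FS = 1.04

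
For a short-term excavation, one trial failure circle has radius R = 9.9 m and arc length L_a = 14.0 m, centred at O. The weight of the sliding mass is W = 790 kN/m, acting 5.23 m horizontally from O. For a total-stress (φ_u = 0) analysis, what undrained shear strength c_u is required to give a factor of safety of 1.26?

FS = c_u·L_a·R / (W·d), so c_u = FS·W·d / (L_a·R).
c_u = 1.26·790·5.23 / (14.00·9.9) = 5205.9 / 138.60 = 37.56 kPa

c_u = 37.6 kPa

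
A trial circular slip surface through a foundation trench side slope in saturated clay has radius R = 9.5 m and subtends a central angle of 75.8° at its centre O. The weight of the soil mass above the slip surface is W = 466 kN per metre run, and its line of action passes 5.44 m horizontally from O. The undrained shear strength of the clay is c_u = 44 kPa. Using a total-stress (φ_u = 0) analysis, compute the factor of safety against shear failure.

FS = 2.07

Taking moments about the centre O, the resisting moment is provided by the undrained shear strength acting along the arc:
Arc length L_a = R·θ = 9.5·(75.8°·π/180) = 9.5·1.3230 = 12.57 m
M_R = c_u·L_a·R = 44·12.57·9.5 = 5253.5 kN·m/m
M_D = W·d = 466·5.44 = 2535.0 kN·m/m
FS = M_R / M_D = 5253.5 / 2535.0 = 2.072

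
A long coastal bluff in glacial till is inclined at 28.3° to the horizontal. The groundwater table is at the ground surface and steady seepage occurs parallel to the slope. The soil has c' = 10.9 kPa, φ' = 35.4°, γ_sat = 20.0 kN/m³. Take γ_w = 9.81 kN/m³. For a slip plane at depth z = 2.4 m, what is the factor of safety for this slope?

With seepage parallel to the slope and the water table at the surface, the effective normal stress on the slip plane uses the buoyant unit weight γ' = γ_sat − γ_w while the driving shear stress uses γ_sat:
FS = [c' + γ' z cos²β tanφ'] / [γ_sat z sinβ cosβ]
γ' = 20.0 − 9.81 = 10.19 kN/m³
Numerator = 10.9 + 10.19·2.4·cos²28.3°·tan35.4° = 10.9 + 10.19·2.4·0.7752·0.7107 = 24.374 kPa
Denominator = 20.0·2.4·sin28.3°·cos28.3° = 20.0·2.4·0.4741·0.8805 = 20.036 kPa
FS = 24.374 / 20.036 = 1.216

FS = 1.22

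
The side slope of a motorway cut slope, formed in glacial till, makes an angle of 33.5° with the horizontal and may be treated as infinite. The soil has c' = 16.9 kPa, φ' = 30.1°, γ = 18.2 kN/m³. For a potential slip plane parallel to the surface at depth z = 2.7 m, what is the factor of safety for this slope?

FS = 1.62

For an infinite slope with a slip plane parallel to the surface (no pore pressure): FS = [c' + γz cos²β tanφ'] / [γz sinβ cosβ].
γz = 18.2·2.7 = 49.14 kN/m²
Numerator = 16.9 + 49.14·cos²33.5°·tan30.1° = 16.9 + 49.14·0.6954·0.5797 = 36.708 kPa
Denominator = 49.14·sin33.5°·cos33.5° = 49.14·0.5519·0.8339 = 22.617 kPa
FS = 36.708 / 22.617 = 1.623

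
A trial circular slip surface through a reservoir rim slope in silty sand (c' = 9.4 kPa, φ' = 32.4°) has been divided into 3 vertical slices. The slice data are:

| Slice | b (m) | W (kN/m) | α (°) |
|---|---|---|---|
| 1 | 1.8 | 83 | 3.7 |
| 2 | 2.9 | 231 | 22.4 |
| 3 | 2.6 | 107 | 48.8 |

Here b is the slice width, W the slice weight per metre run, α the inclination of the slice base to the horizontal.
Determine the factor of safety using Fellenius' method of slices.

Ordinary method of slices: FS = Σ[c'·Δl_i + (W_i cosα_i)·tanφ'] / Σ W_i sinα_i, with Δl_i = b_i / cosα_i.
Slice 1: Δl = 1.8/cos3.7° = 1.804 m; N'_1 = 83·cos3.7° = 82.8; c'Δl = 16.96; W sinα = 5.4
Slice 2: Δl = 2.9/cos22.4° = 3.137 m; N'_2 = 231·cos22.4° = 213.6; c'Δl = 29.48; W sinα = 88.0
Slice 3: Δl = 2.6/cos48.8° = 3.947 m; N'_3 = 107·cos48.8° = 70.5; c'Δl = 37.10; W sinα = 80.5
Σc'Δl = 83.5 kN/m; ΣN' = 366.9 kN/m; ΣW sinα = 173.9 kN/m
Resisting = 83.5 + 366.9·tan32.4° = 83.5 + 232.8 = 316.4 kN/m
FS = 316.4 / 173.9 = 1.819

FS = 1.82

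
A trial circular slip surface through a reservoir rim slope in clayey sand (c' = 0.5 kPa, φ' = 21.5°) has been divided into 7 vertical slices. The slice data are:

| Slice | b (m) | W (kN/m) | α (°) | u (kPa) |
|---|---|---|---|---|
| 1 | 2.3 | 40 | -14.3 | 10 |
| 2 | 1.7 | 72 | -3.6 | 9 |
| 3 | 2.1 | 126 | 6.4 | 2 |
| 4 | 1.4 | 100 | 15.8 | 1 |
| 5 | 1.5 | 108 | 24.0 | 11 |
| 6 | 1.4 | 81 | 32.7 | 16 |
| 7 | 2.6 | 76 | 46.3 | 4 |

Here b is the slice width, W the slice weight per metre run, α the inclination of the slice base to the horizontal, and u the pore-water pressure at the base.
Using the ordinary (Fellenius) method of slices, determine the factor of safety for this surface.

FS = 1.08

Ordinary method of slices: FS = Σ[c'·Δl_i + (W_i cosα_i − u_i·Δl_i)·tanφ'] / Σ W_i sinα_i, with Δl_i = b_i / cosα_i.
Slice 1: Δl = 2.3/cos(-14.3°) = 2.374 m; N'_1 = 40·cos(-14.3°) − 10·2.374 = 15.0; c'Δl = 1.19; W sinα = -9.9
Slice 2: Δl = 1.7/cos(-3.6°) = 1.703 m; N'_2 = 72·cos(-3.6°) − 9·1.703 = 56.5; c'Δl = 0.85; W sinα = -4.5
Slice 3: Δl = 2.1/cos6.4° = 2.113 m; N'_3 = 126·cos6.4° − 2·2.113 = 121.0; c'Δl = 1.06; W sinα = 14.0
Slice 4: Δl = 1.4/cos15.8° = 1.455 m; N'_4 = 100·cos15.8° − 1·1.455 = 94.8; c'Δl = 0.73; W sinα = 27.2
Slice 5: Δl = 1.5/cos24.0° = 1.642 m; N'_5 = 108·cos24.0° − 11·1.642 = 80.6; c'Δl = 0.82; W sinα = 43.9
Slice 6: Δl = 1.4/cos32.7° = 1.664 m; N'_6 = 81·cos32.7° − 16·1.664 = 41.5; c'Δl = 0.83; W sinα = 43.8
Slice 7: Δl = 2.6/cos46.3° = 3.763 m; N'_7 = 76·cos46.3° − 4·3.763 = 37.5; c'Δl = 1.88; W sinα = 54.9
Σc'Δl = 7.4 kN/m; ΣN' = 446.9 kN/m; ΣW sinα = 169.5 kN/m
Resisting = 7.4 + 446.9·tan21.5° = 7.4 + 176.0 = 183.4 kN/m
FS = 183.4 / 169.5 = 1.082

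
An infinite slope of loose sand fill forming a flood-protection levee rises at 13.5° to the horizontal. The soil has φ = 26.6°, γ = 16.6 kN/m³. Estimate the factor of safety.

For a dry cohesionless infinite slope the factor of safety is FS = tanφ / tanβ.
FS = tan26.6° / tan13.5° = 0.5008 / 0.2401 = 2.086

FS = 2.09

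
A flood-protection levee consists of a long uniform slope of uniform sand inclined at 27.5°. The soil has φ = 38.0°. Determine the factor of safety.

FS = 1.50

For a dry cohesionless infinite slope the factor of safety is FS = tanφ / tanβ.
FS = tan38.0° / tan27.5° = 0.7813 / 0.5206 = 1.501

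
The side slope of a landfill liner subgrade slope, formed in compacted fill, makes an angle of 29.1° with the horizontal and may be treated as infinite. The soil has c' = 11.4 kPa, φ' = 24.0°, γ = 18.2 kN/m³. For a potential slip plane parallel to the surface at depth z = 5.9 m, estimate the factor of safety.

For an infinite slope with a slip plane parallel to the surface (no pore pressure): FS = [c' + γz cos²β tanφ'] / [γz sinβ cosβ].
γz = 18.2·5.9 = 107.38 kN/m²
Numerator = 11.4 + 107.38·cos²29.1°·tan24.0° = 11.4 + 107.38·0.7635·0.4452 = 47.901 kPa
Denominator = 107.38·sin29.1°·cos29.1° = 107.38·0.4863·0.8738 = 45.631 kPa
FS = 47.901 / 45.631 = 1.050

FS = 1.05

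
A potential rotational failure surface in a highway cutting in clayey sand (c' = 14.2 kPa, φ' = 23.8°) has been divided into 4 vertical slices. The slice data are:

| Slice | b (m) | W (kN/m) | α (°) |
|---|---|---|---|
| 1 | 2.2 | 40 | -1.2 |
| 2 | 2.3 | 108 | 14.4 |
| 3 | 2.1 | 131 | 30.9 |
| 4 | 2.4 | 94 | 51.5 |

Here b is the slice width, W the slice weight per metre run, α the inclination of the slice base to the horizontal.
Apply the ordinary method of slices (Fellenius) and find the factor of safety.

Ordinary method of slices: FS = Σ[c'·Δl_i + (W_i cosα_i)·tanφ'] / Σ W_i sinα_i, with Δl_i = b_i / cosα_i.
Slice 1: Δl = 2.2/cos(-1.2°) = 2.200 m; N'_1 = 40·cos(-1.2°) = 40.0; c'Δl = 31.25; W sinα = -0.8
Slice 2: Δl = 2.3/cos14.4° = 2.375 m; N'_2 = 108·cos14.4° = 104.6; c'Δl = 33.72; W sinα = 26.9
Slice 3: Δl = 2.1/cos30.9° = 2.447 m; N'_3 = 131·cos30.9° = 112.4; c'Δl = 34.75; W sinα = 67.3
Slice 4: Δl = 2.4/cos51.5° = 3.855 m; N'_4 = 94·cos51.5° = 58.5; c'Δl = 54.75; W sinα = 73.6
Σc'Δl = 154.5 kN/m; ΣN' = 315.5 kN/m; ΣW sinα = 166.9 kN/m
Resisting = 154.5 + 315.5·tan23.8° = 154.5 + 139.2 = 293.6 kN/m
FS = 293.6 / 166.9 = 1.760

FS = 1.76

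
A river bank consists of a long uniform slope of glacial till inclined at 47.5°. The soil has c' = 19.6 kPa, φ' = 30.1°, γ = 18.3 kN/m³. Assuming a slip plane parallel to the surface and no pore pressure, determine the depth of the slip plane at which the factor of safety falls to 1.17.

z = 3.37 m

Setting FS = 1.17 in FS = [c' + γz cos²β tanφ'] / [γz sinβ cosβ] and solving for z:
z = c' / [γ cosβ (FS·sinβ − cosβ·tanφ')]
  = 19.6 / [18.3·cos47.5°·(1.17·sin47.5° − cos47.5°·tan30.1°)]
  = 19.6 / [18.3·0.6756·(1.17·0.7373 − 0.6756·0.5797)]
  = 19.6 / 5.8230 = 3.366 m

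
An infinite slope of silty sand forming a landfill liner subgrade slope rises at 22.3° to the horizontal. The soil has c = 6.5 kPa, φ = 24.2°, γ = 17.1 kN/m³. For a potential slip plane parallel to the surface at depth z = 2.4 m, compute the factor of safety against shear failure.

FS = 1.55

For an infinite slope with a slip plane parallel to the surface (no pore pressure): FS = [c + γz cos²β tanφ] / [γz sinβ cosβ].
γz = 17.1·2.4 = 41.04 kN/m²
Numerator = 6.5 + 41.04·cos²22.3°·tan24.2° = 6.5 + 41.04·0.8560·0.4494 = 22.288 kPa
Denominator = 41.04·sin22.3°·cos22.3° = 41.04·0.3795·0.9252 = 14.408 kPa
FS = 22.288 / 14.408 = 1.547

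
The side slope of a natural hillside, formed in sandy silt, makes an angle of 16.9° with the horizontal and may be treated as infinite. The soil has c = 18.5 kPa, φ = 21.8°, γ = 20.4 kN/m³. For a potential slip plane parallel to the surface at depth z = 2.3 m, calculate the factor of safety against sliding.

For an infinite slope with a slip plane parallel to the surface (no pore pressure): FS = [c + γz cos²β tanφ] / [γz sinβ cosβ].
γz = 20.4·2.3 = 46.92 kN/m²
Numerator = 18.5 + 46.92·cos²16.9°·tan21.8° = 18.5 + 46.92·0.9155·0.4000 = 35.681 kPa
Denominator = 46.92·sin16.9°·cos16.9° = 46.92·0.2907·0.9568 = 13.051 kPa
FS = 35.681 / 13.051 = 2.734

FS = 2.73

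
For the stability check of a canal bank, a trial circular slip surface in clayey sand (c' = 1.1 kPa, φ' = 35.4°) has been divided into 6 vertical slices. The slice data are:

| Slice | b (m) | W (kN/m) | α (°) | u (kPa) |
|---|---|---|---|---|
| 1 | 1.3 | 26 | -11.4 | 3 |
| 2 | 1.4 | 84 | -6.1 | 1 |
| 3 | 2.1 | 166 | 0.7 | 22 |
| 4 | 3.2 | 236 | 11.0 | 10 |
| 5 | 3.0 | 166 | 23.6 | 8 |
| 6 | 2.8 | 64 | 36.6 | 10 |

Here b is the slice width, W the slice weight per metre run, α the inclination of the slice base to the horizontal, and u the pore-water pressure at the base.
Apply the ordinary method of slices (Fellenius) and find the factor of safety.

Ordinary method of slices: FS = Σ[c'·Δl_i + (W_i cosα_i − u_i·Δl_i)·tanφ'] / Σ W_i sinα_i, with Δl_i = b_i / cosα_i.
Slice 1: Δl = 1.3/cos(-11.4°) = 1.326 m; N'_1 = 26·cos(-11.4°) − 3·1.326 = 21.5; c'Δl = 1.46; W sinα = -5.1
Slice 2: Δl = 1.4/cos(-6.1°) = 1.408 m; N'_2 = 84·cos(-6.1°) − 1·1.408 = 82.1; c'Δl = 1.55; W sinα = -8.9
Slice 3: Δl = 2.1/cos0.7° = 2.100 m; N'_3 = 166·cos0.7° − 22·2.100 = 119.8; c'Δl = 2.31; W sinα = 2.0
Slice 4: Δl = 3.2/cos11.0° = 3.260 m; N'_4 = 236·cos11.0° − 10·3.260 = 199.1; c'Δl = 3.59; W sinα = 45.0
Slice 5: Δl = 3.0/cos23.6° = 3.274 m; N'_5 = 166·cos23.6° − 8·3.274 = 125.9; c'Δl = 3.60; W sinα = 66.5
Slice 6: Δl = 2.8/cos36.6° = 3.488 m; N'_6 = 64·cos36.6° − 10·3.488 = 16.5; c'Δl = 3.84; W sinα = 38.2
Σc'Δl = 16.3 kN/m; ΣN' = 564.9 kN/m; ΣW sinα = 137.6 kN/m
Resisting = 16.3 + 564.9·tan35.4° = 16.3 + 401.5 = 417.8 kN/m
FS = 417.8 / 137.6 = 3.036

FS = 3.04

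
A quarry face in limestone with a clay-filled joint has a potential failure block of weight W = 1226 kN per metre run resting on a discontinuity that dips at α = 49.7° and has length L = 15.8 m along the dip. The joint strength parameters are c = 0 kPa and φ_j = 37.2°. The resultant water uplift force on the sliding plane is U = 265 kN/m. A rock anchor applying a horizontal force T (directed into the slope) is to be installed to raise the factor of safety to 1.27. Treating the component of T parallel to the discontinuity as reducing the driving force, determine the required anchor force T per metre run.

T = 562 kN/m

Resolving forces along and normal to the sliding plane, with the horizontal anchor force T adding T·sinα to the effective normal force and T·cosα acting up the plane against the driving force:
FS = [cL + (W cosα − U + T sinα) tanφ_j] / [W sinα − T cosα]
Without the anchor: N' = 528.0 kN/m, driving T_d = 935.0 kN/m, resisting R = 0·15.8 + 528.0·tan37.2° = 400.7 kN/m, FS = 0.43.
Setting FS = 1.27 and solving for T:
1.27·(935.0 − T cos49.7°) = 400.7 + T sin49.7°·tan37.2°
T·(sin49.7°·tan37.2° + 1.27·cos49.7°) = 1.27·935.0 − 400.7
T·(0.7627·0.7590 + 1.27·0.6468) = 1187.5 − 400.7 = 786.7
T·1.4003 = 786.7
T = 561.8 kN/m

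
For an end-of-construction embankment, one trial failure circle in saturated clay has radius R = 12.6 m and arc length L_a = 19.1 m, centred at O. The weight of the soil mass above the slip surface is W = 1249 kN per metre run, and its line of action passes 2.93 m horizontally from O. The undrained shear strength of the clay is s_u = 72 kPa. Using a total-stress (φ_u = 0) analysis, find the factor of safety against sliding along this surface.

Taking moments about the centre O, the resisting moment is provided by the undrained shear strength acting along the arc:
M_R = s_u·L_a·R = 72·19.10·12.6 = 17327.5 kN·m/m
M_D = W·d = 1249·2.93 = 3659.6 kN·m/m
FS = M_R / M_D = 17327.5 / 3659.6 = 4.735

FS = 4.73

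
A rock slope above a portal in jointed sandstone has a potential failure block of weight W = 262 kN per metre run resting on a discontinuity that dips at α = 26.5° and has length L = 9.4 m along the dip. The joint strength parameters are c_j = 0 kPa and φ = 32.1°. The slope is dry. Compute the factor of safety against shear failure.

FS = 1.26

Resolving the block weight along and normal to the plane and applying the Mohr–Coulomb strength on the joint:
N' = W cosα = 262·cos26.5° = 234.5 kN/m
Driving force T = W sinα = 262·sin26.5° = 116.9 kN/m
Resisting force R = c_j·L + N'·tanφ = 0·9.4 + 234.5·tan32.1° = 0.0 + 147.1 = 147.1 kN/m
FS = R / T = 147.1 / 116.9 = 1.258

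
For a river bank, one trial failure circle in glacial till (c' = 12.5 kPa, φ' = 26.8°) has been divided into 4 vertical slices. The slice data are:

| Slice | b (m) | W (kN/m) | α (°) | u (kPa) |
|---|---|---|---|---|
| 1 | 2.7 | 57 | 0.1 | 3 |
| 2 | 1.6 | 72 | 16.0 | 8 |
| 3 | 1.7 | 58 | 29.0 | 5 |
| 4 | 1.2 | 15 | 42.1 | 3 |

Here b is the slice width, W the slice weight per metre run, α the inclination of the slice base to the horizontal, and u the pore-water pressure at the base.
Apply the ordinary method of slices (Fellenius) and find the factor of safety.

Ordinary method of slices: FS = Σ[c'·Δl_i + (W_i cosα_i − u_i·Δl_i)·tanφ'] / Σ W_i sinα_i, with Δl_i = b_i / cosα_i.
Slice 1: Δl = 2.7/cos0.1° = 2.700 m; N'_1 = 57·cos0.1° − 3·2.700 = 48.9; c'Δl = 33.75; W sinα = 0.1
Slice 2: Δl = 1.6/cos16.0° = 1.664 m; N'_2 = 72·cos16.0° − 8·1.664 = 55.9; c'Δl = 20.81; W sinα = 19.8
Slice 3: Δl = 1.7/cos29.0° = 1.944 m; N'_3 = 58·cos29.0° − 5·1.944 = 41.0; c'Δl = 24.30; W sinα = 28.1
Slice 4: Δl = 1.2/cos42.1° = 1.617 m; N'_4 = 15·cos42.1° − 3·1.617 = 6.3; c'Δl = 20.22; W sinα = 10.1
Σc'Δl = 99.1 kN/m; ΣN' = 152.1 kN/m; ΣW sinα = 58.1 kN/m
Resisting = 99.1 + 152.1·tan26.8° = 99.1 + 76.8 = 175.9 kN/m
FS = 175.9 / 58.1 = 3.026

FS = 3.03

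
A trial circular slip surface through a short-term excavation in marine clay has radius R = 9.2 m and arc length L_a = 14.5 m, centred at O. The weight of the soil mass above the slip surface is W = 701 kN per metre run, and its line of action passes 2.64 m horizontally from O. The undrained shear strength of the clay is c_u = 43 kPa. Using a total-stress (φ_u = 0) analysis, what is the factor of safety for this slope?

Taking moments about the centre O, the resisting moment is provided by the undrained shear strength acting along the arc:
M_R = c_u·L_a·R = 43·14.50·9.2 = 5736.2 kN·m/m
M_D = W·d = 701·2.64 = 1850.6 kN·m/m
FS = M_R / M_D = 5736.2 / 1850.6 = 3.100

FS = 3.10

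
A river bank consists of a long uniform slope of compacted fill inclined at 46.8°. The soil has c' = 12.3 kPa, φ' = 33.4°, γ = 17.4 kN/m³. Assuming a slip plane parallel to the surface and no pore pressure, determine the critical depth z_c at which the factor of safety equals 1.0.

Setting FS = 1.00 in FS = [c' + γz cos²β tanφ'] / [γz sinβ cosβ] and solving for z:
z = c' / [γ cosβ (FS·sinβ − cosβ·tanφ')]
  = 12.3 / [17.4·cos46.8°·(1.00·sin46.8° − cos46.8°·tan33.4°)]
  = 12.3 / [17.4·0.6845·(1.00·0.7290 − 0.6845·0.6594)]
  = 12.3 / 3.3064 = 3.720 m

z_c = 3.72 m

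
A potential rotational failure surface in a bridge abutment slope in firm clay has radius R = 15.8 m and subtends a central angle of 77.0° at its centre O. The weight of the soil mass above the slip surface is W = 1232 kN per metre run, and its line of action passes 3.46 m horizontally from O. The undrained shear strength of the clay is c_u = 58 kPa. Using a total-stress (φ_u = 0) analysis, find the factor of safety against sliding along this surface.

FS = 4.56

Taking moments about the centre O, the resisting moment is provided by the undrained shear strength acting along the arc:
Arc length L_a = R·θ = 15.8·(77.0°·π/180) = 15.8·1.3439 = 21.23 m
M_R = c_u·L_a·R = 58·21.23·15.8 = 19458.5 kN·m/m
M_D = W·d = 1232·3.46 = 4262.7 kN·m/m
FS = M_R / M_D = 19458.5 / 4262.7 = 4.565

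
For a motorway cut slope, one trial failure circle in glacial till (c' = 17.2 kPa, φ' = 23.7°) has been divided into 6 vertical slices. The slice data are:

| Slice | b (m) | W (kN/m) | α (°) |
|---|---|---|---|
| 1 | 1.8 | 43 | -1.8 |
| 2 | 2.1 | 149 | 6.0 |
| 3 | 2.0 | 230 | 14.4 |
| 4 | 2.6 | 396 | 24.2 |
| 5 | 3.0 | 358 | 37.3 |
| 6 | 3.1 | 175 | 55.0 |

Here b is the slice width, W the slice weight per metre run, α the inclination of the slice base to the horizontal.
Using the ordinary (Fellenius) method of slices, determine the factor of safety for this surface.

Ordinary method of slices: FS = Σ[c'·Δl_i + (W_i cosα_i)·tanφ'] / Σ W_i sinα_i, with Δl_i = b_i / cosα_i.
Slice 1: Δl = 1.8/cos(-1.8°) = 1.801 m; N'_1 = 43·cos(-1.8°) = 43.0; c'Δl = 30.98; W sinα = -1.4
Slice 2: Δl = 2.1/cos6.0° = 2.112 m; N'_2 = 149·cos6.0° = 148.2; c'Δl = 36.32; W sinα = 15.6
Slice 3: Δl = 2.0/cos14.4° = 2.065 m; N'_3 = 230·cos14.4° = 222.8; c'Δl = 35.52; W sinα = 57.2
Slice 4: Δl = 2.6/cos24.2° = 2.851 m; N'_4 = 396·cos24.2° = 361.2; c'Δl = 49.03; W sinα = 162.3
Slice 5: Δl = 3.0/cos37.3° = 3.771 m; N'_5 = 358·cos37.3° = 284.8; c'Δl = 64.87; W sinα = 216.9
Slice 6: Δl = 3.1/cos55.0° = 5.405 m; N'_6 = 175·cos55.0° = 100.4; c'Δl = 92.96; W sinα = 143.4
Σc'Δl = 309.7 kN/m; ΣN' = 1160.3 kN/m; ΣW sinα = 594.0 kN/m
Resisting = 309.7 + 1160.3·tan23.7° = 309.7 + 509.3 = 819.0 kN/m
FS = 819.0 / 594.0 = 1.379

FS = 1.38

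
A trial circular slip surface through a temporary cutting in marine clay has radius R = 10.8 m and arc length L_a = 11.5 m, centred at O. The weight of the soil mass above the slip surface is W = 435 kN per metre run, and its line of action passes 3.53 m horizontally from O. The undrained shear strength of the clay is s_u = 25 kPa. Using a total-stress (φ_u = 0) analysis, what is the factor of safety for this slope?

Taking moments about the centre O, the resisting moment is provided by the undrained shear strength acting along the arc:
M_R = s_u·L_a·R = 25·11.50·10.8 = 3105.0 kN·m/m
M_D = W·d = 435·3.53 = 1535.5 kN·m/m
FS = M_R / M_D = 3105.0 / 1535.5 = 2.022

FS = 2.02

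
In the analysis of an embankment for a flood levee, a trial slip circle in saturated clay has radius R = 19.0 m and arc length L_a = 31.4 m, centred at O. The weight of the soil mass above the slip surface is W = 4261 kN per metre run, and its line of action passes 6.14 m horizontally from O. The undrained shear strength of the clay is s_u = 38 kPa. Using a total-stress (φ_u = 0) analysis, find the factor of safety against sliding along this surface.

Taking moments about the centre O, the resisting moment is provided by the undrained shear strength acting along the arc:
M_R = s_u·L_a·R = 38·31.40·19.0 = 22670.8 kN·m/m
M_D = W·d = 4261·6.14 = 26162.5 kN·m/m
FS = M_R / M_D = 22670.8 / 26162.5 = 0.867

FS = 0.87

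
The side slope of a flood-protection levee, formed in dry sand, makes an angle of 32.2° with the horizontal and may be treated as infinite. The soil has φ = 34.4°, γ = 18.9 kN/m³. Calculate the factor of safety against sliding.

For a dry cohesionless infinite slope the factor of safety is FS = tanφ / tanβ.
FS = tan34.4° / tan32.2° = 0.6847 / 0.6297 = 1.087

FS = 1.09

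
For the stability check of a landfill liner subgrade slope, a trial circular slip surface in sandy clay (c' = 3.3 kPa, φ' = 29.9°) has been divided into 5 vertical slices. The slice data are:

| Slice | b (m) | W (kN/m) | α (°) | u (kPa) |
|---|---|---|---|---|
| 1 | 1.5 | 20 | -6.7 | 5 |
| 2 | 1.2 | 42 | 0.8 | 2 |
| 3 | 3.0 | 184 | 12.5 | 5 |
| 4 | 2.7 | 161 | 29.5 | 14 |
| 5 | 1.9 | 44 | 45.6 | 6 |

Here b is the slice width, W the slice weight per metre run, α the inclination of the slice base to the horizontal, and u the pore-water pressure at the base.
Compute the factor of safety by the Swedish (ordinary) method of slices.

Ordinary method of slices: FS = Σ[c'·Δl_i + (W_i cosα_i − u_i·Δl_i)·tanφ'] / Σ W_i sinα_i, with Δl_i = b_i / cosα_i.
Slice 1: Δl = 1.5/cos(-6.7°) = 1.510 m; N'_1 = 20·cos(-6.7°) − 5·1.510 = 12.3; c'Δl = 4.98; W sinα = -2.3
Slice 2: Δl = 1.2/cos0.8° = 1.200 m; N'_2 = 42·cos0.8° − 2·1.200 = 39.6; c'Δl = 3.96; W sinα = 0.6
Slice 3: Δl = 3.0/cos12.5° = 3.073 m; N'_3 = 184·cos12.5° − 5·3.073 = 164.3; c'Δl = 10.14; W sinα = 39.8
Slice 4: Δl = 2.7/cos29.5° = 3.102 m; N'_4 = 161·cos29.5° − 14·3.102 = 96.7; c'Δl = 10.24; W sinα = 79.3
Slice 5: Δl = 1.9/cos45.6° = 2.716 m; N'_5 = 44·cos45.6° − 6·2.716 = 14.5; c'Δl = 8.96; W sinα = 31.4
Σc'Δl = 38.3 kN/m; ΣN' = 327.4 kN/m; ΣW sinα = 148.8 kN/m
Resisting = 38.3 + 327.4·tan29.9° = 38.3 + 188.2 = 226.5 kN/m
FS = 226.5 / 148.8 = 1.522

FS = 1.52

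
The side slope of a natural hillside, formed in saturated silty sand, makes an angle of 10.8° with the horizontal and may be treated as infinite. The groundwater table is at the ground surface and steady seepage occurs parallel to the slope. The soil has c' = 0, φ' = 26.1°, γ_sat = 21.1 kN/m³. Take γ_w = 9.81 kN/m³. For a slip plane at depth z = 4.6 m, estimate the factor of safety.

FS = 1.37

With seepage parallel to the slope and the water table at the surface, the effective normal stress on the slip plane uses the buoyant unit weight γ' = γ_sat − γ_w while the driving shear stress uses γ_sat:
FS = [c' + γ' z cos²β tanφ'] / [γ_sat z sinβ cosβ]
(For c' = 0 this reduces to FS = (γ'/γ_sat)·tanφ'/tanβ.)
γ' = 21.1 − 9.81 = 11.29 kN/m³
Numerator = 0.0 + 11.29·4.6·cos²10.8°·tan26.1° = 0.0 + 11.29·4.6·0.9649·0.4899 = 24.549 kPa
Denominator = 21.1·4.6·sin10.8°·cos10.8° = 21.1·4.6·0.1874·0.9823 = 17.865 kPa
FS = 24.549 / 17.865 = 1.374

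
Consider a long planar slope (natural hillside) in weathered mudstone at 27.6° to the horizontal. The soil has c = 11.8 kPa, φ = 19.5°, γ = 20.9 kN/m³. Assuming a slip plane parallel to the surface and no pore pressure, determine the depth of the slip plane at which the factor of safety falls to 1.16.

Setting FS = 1.16 in FS = [c + γz cos²β tanφ] / [γz sinβ cosβ] and solving for z:
z = c / [γ cosβ (FS·sinβ − cosβ·tanφ)]
  = 11.8 / [20.9·cos27.6°·(1.16·sin27.6° − cos27.6°·tan19.5°)]
  = 11.8 / [20.9·0.8862·(1.16·0.4633 − 0.8862·0.3541)]
  = 11.8 / 4.1415 = 2.849 m

z = 2.85 m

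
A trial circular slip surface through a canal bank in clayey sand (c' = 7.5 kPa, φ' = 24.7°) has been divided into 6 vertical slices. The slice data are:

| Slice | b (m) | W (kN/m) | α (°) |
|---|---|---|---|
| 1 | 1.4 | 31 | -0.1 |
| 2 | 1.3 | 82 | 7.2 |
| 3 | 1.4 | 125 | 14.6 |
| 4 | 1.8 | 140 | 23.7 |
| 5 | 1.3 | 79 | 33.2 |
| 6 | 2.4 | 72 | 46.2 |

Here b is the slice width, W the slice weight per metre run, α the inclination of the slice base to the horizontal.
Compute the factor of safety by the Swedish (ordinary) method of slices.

Ordinary method of slices: FS = Σ[c'·Δl_i + (W_i cosα_i)·tanφ'] / Σ W_i sinα_i, with Δl_i = b_i / cosα_i.
Slice 1: Δl = 1.4/cos(-0.1°) = 1.400 m; N'_1 = 31·cos(-0.1°) = 31.0; c'Δl = 10.50; W sinα = -0.1
Slice 2: Δl = 1.3/cos7.2° = 1.310 m; N'_2 = 82·cos7.2° = 81.4; c'Δl = 9.83; W sinα = 10.3
Slice 3: Δl = 1.4/cos14.6° = 1.447 m; N'_3 = 125·cos14.6° = 121.0; c'Δl = 10.85; W sinα = 31.5
Slice 4: Δl = 1.8/cos23.7° = 1.966 m; N'_4 = 140·cos23.7° = 128.2; c'Δl = 14.74; W sinα = 56.3
Slice 5: Δl = 1.3/cos33.2° = 1.554 m; N'_5 = 79·cos33.2° = 66.1; c'Δl = 11.65; W sinα = 43.3
Slice 6: Δl = 2.4/cos46.2° = 3.467 m; N'_6 = 72·cos46.2° = 49.8; c'Δl = 26.01; W sinα = 52.0
Σc'Δl = 83.6 kN/m; ΣN' = 477.4 kN/m; ΣW sinα = 193.2 kN/m
Resisting = 83.6 + 477.4·tan24.7° = 83.6 + 219.6 = 303.2 kN/m
FS = 303.2 / 193.2 = 1.569

FS = 1.57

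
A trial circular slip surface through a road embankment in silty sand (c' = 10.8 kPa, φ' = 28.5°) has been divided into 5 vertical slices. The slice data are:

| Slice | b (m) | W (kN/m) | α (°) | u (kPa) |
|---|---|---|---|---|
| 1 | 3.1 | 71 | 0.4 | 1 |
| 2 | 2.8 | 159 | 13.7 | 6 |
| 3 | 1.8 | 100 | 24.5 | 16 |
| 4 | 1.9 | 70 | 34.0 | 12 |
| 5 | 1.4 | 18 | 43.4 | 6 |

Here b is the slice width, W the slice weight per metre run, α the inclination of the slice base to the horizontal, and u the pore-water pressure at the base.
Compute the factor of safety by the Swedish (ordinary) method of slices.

FS = 2.23

Ordinary method of slices: FS = Σ[c'·Δl_i + (W_i cosα_i − u_i·Δl_i)·tanφ'] / Σ W_i sinα_i, with Δl_i = b_i / cosα_i.
Slice 1: Δl = 3.1/cos0.4° = 3.100 m; N'_1 = 71·cos0.4° − 1·3.100 = 67.9; c'Δl = 33.48; W sinα = 0.5
Slice 2: Δl = 2.8/cos13.7° = 2.882 m; N'_2 = 159·cos13.7° − 6·2.882 = 137.2; c'Δl = 31.13; W sinα = 37.7
Slice 3: Δl = 1.8/cos24.5° = 1.978 m; N'_3 = 100·cos24.5° − 16·1.978 = 59.3; c'Δl = 21.36; W sinα = 41.5
Slice 4: Δl = 1.9/cos34.0° = 2.292 m; N'_4 = 70·cos34.0° − 12·2.292 = 30.5; c'Δl = 24.75; W sinα = 39.1
Slice 5: Δl = 1.4/cos43.4° = 1.927 m; N'_5 = 18·cos43.4° − 6·1.927 = 1.5; c'Δl = 20.81; W sinα = 12.4
Σc'Δl = 131.5 kN/m; ΣN' = 296.5 kN/m; ΣW sinα = 131.1 kN/m
Resisting = 131.5 + 296.5·tan28.5° = 131.5 + 161.0 = 292.5 kN/m
FS = 292.5 / 131.1 = 2.231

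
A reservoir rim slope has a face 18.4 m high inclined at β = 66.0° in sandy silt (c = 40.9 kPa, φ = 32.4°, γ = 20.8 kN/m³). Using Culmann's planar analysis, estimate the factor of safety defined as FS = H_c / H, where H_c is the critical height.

FS = 1.97

H_c = (4c/γ) · sinβ cosφ / [1 − cos(β − φ)]
    = (4·40.9/20.8) · sin66.0°·cos32.4° / [1 − cos33.6°]
    = 7.865 · 0.7713 / 0.1671 = 36.31 m
FS = H_c / H = 36.31 / 18.4 = 1.973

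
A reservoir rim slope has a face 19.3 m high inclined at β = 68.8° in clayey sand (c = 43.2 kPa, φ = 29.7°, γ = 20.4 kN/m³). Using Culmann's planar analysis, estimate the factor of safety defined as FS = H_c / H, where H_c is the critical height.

FS = 1.59

H_c = (4c/γ) · sinβ cosφ / [1 − cos(β − φ)]
    = (4·43.2/20.4) · sin68.8°·cos29.7° / [1 − cos39.1°]
    = 8.471 · 0.8098 / 0.2240 = 30.63 m
FS = H_c / H = 30.63 / 19.3 = 1.587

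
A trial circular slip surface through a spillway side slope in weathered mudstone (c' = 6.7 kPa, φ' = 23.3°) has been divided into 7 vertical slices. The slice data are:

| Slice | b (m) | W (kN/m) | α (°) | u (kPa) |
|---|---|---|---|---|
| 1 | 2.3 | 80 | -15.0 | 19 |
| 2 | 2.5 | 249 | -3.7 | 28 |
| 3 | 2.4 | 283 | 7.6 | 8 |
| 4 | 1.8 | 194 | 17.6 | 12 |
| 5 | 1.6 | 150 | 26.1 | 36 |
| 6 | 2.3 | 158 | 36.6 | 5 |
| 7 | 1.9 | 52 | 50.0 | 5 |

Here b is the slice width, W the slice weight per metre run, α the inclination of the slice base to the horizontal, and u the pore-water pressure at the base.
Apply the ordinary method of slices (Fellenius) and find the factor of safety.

Ordinary method of slices: FS = Σ[c'·Δl_i + (W_i cosα_i − u_i·Δl_i)·tanφ'] / Σ W_i sinα_i, with Δl_i = b_i / cosα_i.
Slice 1: Δl = 2.3/cos(-15.0°) = 2.381 m; N'_1 = 80·cos(-15.0°) − 19·2.381 = 32.0; c'Δl = 15.95; W sinα = -20.7
Slice 2: Δl = 2.5/cos(-3.7°) = 2.505 m; N'_2 = 249·cos(-3.7°) − 28·2.505 = 178.3; c'Δl = 16.78; W sinα = -16.1
Slice 3: Δl = 2.4/cos7.6° = 2.421 m; N'_3 = 283·cos7.6° − 8·2.421 = 261.1; c'Δl = 16.22; W sinα = 37.4
Slice 4: Δl = 1.8/cos17.6° = 1.888 m; N'_4 = 194·cos17.6° − 12·1.888 = 162.3; c'Δl = 12.65; W sinα = 58.7
Slice 5: Δl = 1.6/cos26.1° = 1.782 m; N'_5 = 150·cos26.1° − 36·1.782 = 70.6; c'Δl = 11.94; W sinα = 66.0
Slice 6: Δl = 2.3/cos36.6° = 2.865 m; N'_6 = 158·cos36.6° − 5·2.865 = 112.5; c'Δl = 19.19; W sinα = 94.2
Slice 7: Δl = 1.9/cos50.0° = 2.956 m; N'_7 = 52·cos50.0° − 5·2.956 = 18.6; c'Δl = 19.80; W sinα = 39.8
Σc'Δl = 112.5 kN/m; ΣN' = 835.5 kN/m; ΣW sinα = 259.3 kN/m
Resisting = 112.5 + 835.5·tan23.3° = 112.5 + 359.8 = 472.4 kN/m
FS = 472.4 / 259.3 = 1.821

FS = 1.82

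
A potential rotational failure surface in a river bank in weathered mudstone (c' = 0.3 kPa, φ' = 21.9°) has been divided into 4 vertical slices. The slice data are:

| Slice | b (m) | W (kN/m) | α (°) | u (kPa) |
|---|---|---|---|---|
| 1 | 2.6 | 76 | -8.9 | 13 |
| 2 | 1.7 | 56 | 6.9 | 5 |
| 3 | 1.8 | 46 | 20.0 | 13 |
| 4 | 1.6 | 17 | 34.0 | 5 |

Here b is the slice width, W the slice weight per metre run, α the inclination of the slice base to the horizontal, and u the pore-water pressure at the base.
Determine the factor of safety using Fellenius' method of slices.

FS = 2.32

Ordinary method of slices: FS = Σ[c'·Δl_i + (W_i cosα_i − u_i·Δl_i)·tanφ'] / Σ W_i sinα_i, with Δl_i = b_i / cosα_i.
Slice 1: Δl = 2.6/cos(-8.9°) = 2.632 m; N'_1 = 76·cos(-8.9°) − 13·2.632 = 40.9; c'Δl = 0.79; W sinα = -11.8
Slice 2: Δl = 1.7/cos6.9° = 1.712 m; N'_2 = 56·cos6.9° − 5·1.712 = 47.0; c'Δl = 0.51; W sinα = 6.7
Slice 3: Δl = 1.8/cos20.0° = 1.916 m; N'_3 = 46·cos20.0° − 13·1.916 = 18.3; c'Δl = 0.57; W sinα = 15.7
Slice 4: Δl = 1.6/cos34.0° = 1.930 m; N'_4 = 17·cos34.0° − 5·1.930 = 4.4; c'Δl = 0.58; W sinα = 9.5
Σc'Δl = 2.5 kN/m; ΣN' = 110.7 kN/m; ΣW sinα = 20.2 kN/m
Resisting = 2.5 + 110.7·tan21.9° = 2.5 + 44.5 = 46.9 kN/m
FS = 46.9 / 20.2 = 2.323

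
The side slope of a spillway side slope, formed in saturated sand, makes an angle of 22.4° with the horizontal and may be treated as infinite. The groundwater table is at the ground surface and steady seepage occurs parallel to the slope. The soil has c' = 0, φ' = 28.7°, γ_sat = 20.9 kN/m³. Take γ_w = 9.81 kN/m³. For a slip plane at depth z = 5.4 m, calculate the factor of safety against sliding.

FS = 0.70

With seepage parallel to the slope and the water table at the surface, the effective normal stress on the slip plane uses the buoyant unit weight γ' = γ_sat − γ_w while the driving shear stress uses γ_sat:
FS = [c' + γ' z cos²β tanφ'] / [γ_sat z sinβ cosβ]
(For c' = 0 this reduces to FS = (γ'/γ_sat)·tanφ'/tanβ.)
γ' = 20.9 − 9.81 = 11.09 kN/m³
Numerator = 0.0 + 11.09·5.4·cos²22.4°·tan28.7° = 0.0 + 11.09·5.4·0.8548·0.5475 = 28.026 kPa
Denominator = 20.9·5.4·sin22.4°·cos22.4° = 20.9·5.4·0.3811·0.9245 = 39.763 kPa
FS = 28.026 / 39.763 = 0.705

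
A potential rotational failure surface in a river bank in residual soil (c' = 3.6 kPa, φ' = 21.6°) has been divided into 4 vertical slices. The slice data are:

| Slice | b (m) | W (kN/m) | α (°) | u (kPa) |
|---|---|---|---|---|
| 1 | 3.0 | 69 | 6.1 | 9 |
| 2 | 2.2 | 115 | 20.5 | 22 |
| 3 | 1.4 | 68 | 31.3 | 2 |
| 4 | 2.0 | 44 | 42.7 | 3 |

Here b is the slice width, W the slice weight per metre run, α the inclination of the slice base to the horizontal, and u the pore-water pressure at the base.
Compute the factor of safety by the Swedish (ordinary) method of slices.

FS = 0.93

Ordinary method of slices: FS = Σ[c'·Δl_i + (W_i cosα_i − u_i·Δl_i)·tanφ'] / Σ W_i sinα_i, with Δl_i = b_i / cosα_i.
Slice 1: Δl = 3.0/cos6.1° = 3.017 m; N'_1 = 69·cos6.1° − 9·3.017 = 41.5; c'Δl = 10.86; W sinα = 7.3
Slice 2: Δl = 2.2/cos20.5° = 2.349 m; N'_2 = 115·cos20.5° − 22·2.349 = 56.0; c'Δl = 8.46; W sinα = 40.3
Slice 3: Δl = 1.4/cos31.3° = 1.638 m; N'_3 = 68·cos31.3° − 2·1.638 = 54.8; c'Δl = 5.90; W sinα = 35.3
Slice 4: Δl = 2.0/cos42.7° = 2.721 m; N'_4 = 44·cos42.7° − 3·2.721 = 24.2; c'Δl = 9.80; W sinα = 29.8
Σc'Δl = 35.0 kN/m; ΣN' = 176.5 kN/m; ΣW sinα = 112.8 kN/m
Resisting = 35.0 + 176.5·tan21.6° = 35.0 + 69.9 = 104.9 kN/m
FS = 104.9 / 112.8 = 0.930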